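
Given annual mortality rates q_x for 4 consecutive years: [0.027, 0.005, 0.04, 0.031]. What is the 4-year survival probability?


p_k = 1 - q_k for each year
Survival = product of (1 - q_k)
= 0.973 * 0.995 * 0.96 * 0.969
= 0.9006


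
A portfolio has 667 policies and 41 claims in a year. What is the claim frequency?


frequency = claims / policies
= 41 / 667
= 0.0615


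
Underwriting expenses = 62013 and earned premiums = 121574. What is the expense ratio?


Expense ratio = expenses / premiums
= 62013 / 121574
= 0.5101


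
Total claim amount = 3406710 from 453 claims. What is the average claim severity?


severity = total / number
= 3406710 / 453
= 7520.3311


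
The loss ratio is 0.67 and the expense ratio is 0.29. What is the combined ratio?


Combined ratio = loss ratio + expense ratio
= 0.67 + 0.29
= 0.96


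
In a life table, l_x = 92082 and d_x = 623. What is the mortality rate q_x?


q_x = d_x / l_x
= 623 / 92082
= 0.0068


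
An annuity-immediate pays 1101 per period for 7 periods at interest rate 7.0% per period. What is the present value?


PV = PMT * (1 - (1+i)^(-n)) / i
= 1101 * (1 - (1+0.07)^(-7)) / 0.07
= 1101 * (1 - 0.62275) / 0.07
= 1101 * 5.389289
= 5933.6076


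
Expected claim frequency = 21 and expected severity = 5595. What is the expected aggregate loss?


E[S] = E[N] * E[X]
= 21 * 5595
= 117495


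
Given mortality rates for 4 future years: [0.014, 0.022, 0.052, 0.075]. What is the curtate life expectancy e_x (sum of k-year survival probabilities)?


e_x = sum_{k=1}^{n} k_p_x
k_p_x values:
  1_p_x = 0.986
  2_p_x = 0.964308
  3_p_x = 0.914164
  4_p_x = 0.845602
e_x = 3.7101


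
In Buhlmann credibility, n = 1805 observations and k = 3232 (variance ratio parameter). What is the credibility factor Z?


Z = n / (n + k)
= 1805 / (1805 + 3232)
= 1805 / 5037
= 0.3583


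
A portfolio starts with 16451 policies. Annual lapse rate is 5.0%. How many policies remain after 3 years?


remaining = initial * (1 - lapse)^years
= 16451 * (1 - 0.05)^3
= 16451 * 0.857375
= 14104.6761


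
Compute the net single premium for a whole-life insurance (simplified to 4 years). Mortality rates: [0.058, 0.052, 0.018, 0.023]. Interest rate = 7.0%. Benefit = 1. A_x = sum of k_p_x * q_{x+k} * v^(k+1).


v = 0.934579
Year 0: k_p_x=1.0, q=0.058, term=0.054206
Year 1: k_p_x=0.942, q=0.052, term=0.042785
Year 2: k_p_x=0.893016, q=0.018, term=0.013121
Year 3: k_p_x=0.876942, q=0.023, term=0.015387
A_x = 0.1255


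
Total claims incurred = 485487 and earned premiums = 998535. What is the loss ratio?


Loss ratio = claims / premiums
= 485487 / 998535
= 0.4862


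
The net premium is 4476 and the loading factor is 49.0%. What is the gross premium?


Gross = net * (1 + loading)
= 4476 * (1 + 0.49)
= 4476 * 1.49
= 6669.24


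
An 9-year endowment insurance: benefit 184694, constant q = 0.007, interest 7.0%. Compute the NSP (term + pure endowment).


Term component = 8217.0376
Pure endowment = 9_p_x * v^9 * benefit = 0.938735 * 0.543934 * 184694 = 94306.5863
NSP = 102523.6239


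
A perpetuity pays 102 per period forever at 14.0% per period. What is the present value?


PV = PMT / i
= 102 / 0.14
= 728.5714


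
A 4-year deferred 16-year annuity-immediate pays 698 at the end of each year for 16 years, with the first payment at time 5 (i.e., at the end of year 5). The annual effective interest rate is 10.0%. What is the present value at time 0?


PV at time 4 of the 16-year annuity-immediate:
a_n = 698 * (1-(1+0.1)^(-16))/0.1 = 5460.9486
Discount back 4 years to time 0:
PV = 5460.9486 * (1+0.1)^(-4)
= 5460.9486 * 0.683013
= 3729.9014


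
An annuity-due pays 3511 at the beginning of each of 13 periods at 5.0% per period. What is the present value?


PV_due = PMT * (1-(1+i)^(-n))/i * (1+i)
PV_immediate = 32980.8348
PV_due = 32980.8348 * 1.05
= 34629.8765


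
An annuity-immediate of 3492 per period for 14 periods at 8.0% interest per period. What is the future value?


FV = PMT * ((1+i)^n - 1) / i
= 3492 * ((1.08)^14 - 1) / 0.08
= 3492 * (2.937194 - 1) / 0.08
= 84558.5017


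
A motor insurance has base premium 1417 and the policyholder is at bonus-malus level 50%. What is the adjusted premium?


adjusted = base * BM_level / 100
= 1417 * 50 / 100
= 1417 * 0.5
= 708.5


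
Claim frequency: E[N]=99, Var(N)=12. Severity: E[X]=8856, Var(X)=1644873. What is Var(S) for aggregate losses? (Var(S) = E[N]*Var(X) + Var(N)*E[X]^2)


Var(S) = E[N]*Var(X) + Var(N)*E[X]^2
= 99*1644873 + 12*8856^2
= 162842427 + 941144832
= 1.1040e+09


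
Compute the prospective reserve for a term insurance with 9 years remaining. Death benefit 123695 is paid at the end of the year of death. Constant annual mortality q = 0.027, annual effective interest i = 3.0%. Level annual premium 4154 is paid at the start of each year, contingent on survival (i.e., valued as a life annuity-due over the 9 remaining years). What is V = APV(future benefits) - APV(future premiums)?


v = 1/(1+i) = 0.970874
APV(future benefits) per unit = sum_{k=0}^{8} k_p_x * q * v^(k+1) = 0.189912
APV(future benefits) = 123695 * 0.189912 = 23491.1984
Life annuity-due factor ä_{x:9} = sum_{k=0}^{8} k_p_x * v^k = 7.244801
APV(future premiums) = 4154 * 7.244801 = 30094.9052
V = 23491.1984 - 30094.9052
= -6603.7069


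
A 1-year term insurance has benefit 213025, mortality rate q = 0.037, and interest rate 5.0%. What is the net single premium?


NSP = benefit * q * v
v = 1/(1+i) = 0.952381
NSP = 213025 * 0.037 * 0.952381
= 7506.5952


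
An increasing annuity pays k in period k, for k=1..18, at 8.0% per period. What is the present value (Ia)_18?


(Ia)_n = sum_{k=1}^{n} k * v^k, v = 1/(1+i)
v = 0.925926
Sum computed term by term:
(Ia)_18 = 70.2144


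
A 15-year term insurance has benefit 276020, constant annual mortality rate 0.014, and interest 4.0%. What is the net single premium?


NSP = benefit * sum_{k=0}^{n-1} k_p_x * q * v^(k+1)
With constant q=0.014, v=0.961538
Sum = 0.142743
NSP = 276020 * 0.142743
= 39399.8209


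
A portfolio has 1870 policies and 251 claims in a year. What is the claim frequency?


frequency = claims / policies
= 251 / 1870
= 0.1342


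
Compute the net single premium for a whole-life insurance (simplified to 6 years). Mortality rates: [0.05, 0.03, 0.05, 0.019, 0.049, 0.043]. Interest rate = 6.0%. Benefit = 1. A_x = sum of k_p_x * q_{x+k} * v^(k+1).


v = 0.943396
Year 0: k_p_x=1.0, q=0.05, term=0.04717
Year 1: k_p_x=0.95, q=0.03, term=0.025365
Year 2: k_p_x=0.9215, q=0.05, term=0.038685
Year 3: k_p_x=0.875425, q=0.019, term=0.013175
Year 4: k_p_x=0.858792, q=0.049, term=0.031445
Year 5: k_p_x=0.816711, q=0.043, term=0.024757
A_x = 0.1806


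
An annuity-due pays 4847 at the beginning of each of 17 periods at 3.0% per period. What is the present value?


PV_due = PMT * (1-(1+i)^(-n))/i * (1+i)
PV_immediate = 63816.1762
PV_due = 63816.1762 * 1.03
= 65730.6615


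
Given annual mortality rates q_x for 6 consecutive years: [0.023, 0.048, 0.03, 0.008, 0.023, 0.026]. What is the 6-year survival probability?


p_k = 1 - q_k for each year
Survival = product of (1 - q_k)
= 0.977 * 0.952 * 0.97 * 0.992 * 0.977 * 0.974
= 0.8517


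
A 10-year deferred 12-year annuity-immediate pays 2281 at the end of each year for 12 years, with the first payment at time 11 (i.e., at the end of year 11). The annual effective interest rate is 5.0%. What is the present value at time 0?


PV at time 10 of the 12-year annuity-immediate:
a_n = 2281 * (1-(1+0.05)^(-12))/0.05 = 20217.077
Discount back 10 years to time 0:
PV = 20217.077 * (1+0.05)^(-10)
= 20217.077 * 0.613913
= 12411.5315


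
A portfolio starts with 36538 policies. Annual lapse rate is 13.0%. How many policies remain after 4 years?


remaining = initial * (1 - lapse)^years
= 36538 * (1 - 0.13)^4
= 36538 * 0.572898
= 20932.5329


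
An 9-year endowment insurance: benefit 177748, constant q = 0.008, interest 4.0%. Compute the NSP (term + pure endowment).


Term component = 10262.2988
Pure endowment = 9_p_x * v^9 * benefit = 0.930262 * 0.702587 * 177748 = 116174.2075
NSP = 126436.5062


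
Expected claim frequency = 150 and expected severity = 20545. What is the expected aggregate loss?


E[S] = E[N] * E[X]
= 150 * 20545
= 3.0818e+06


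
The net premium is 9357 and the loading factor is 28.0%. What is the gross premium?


Gross = net * (1 + loading)
= 9357 * (1 + 0.28)
= 9357 * 1.28
= 11976.96


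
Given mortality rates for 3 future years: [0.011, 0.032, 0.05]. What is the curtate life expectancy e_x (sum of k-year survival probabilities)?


e_x = sum_{k=1}^{n} k_p_x
k_p_x values:
  1_p_x = 0.989
  2_p_x = 0.957352
  3_p_x = 0.909484
e_x = 2.8558


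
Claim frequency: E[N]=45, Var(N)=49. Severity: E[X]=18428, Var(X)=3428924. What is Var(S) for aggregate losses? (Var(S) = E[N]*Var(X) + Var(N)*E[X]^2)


Var(S) = E[N]*Var(X) + Var(N)*E[X]^2
= 45*3428924 + 49*18428^2
= 154301580 + 16639968016
= 1.6794e+10


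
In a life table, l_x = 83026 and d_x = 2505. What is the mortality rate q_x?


q_x = d_x / l_x
= 2505 / 83026
= 0.0302


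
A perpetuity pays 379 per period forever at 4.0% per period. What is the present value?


PV = PMT / i
= 379 / 0.04
= 9475.0


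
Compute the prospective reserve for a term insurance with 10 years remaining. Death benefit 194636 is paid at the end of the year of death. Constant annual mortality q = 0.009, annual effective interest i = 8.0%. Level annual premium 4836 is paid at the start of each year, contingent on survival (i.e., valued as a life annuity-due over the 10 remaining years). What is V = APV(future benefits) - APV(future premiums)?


v = 1/(1+i) = 0.925926
APV(future benefits) per unit = sum_{k=0}^{9} k_p_x * q * v^(k+1) = 0.058333
APV(future benefits) = 194636 * 0.058333 = 11353.6411
Life annuity-due factor ä_{x:10} = sum_{k=0}^{9} k_p_x * v^k = 6.999923
APV(future premiums) = 4836 * 6.999923 = 33851.6257
V = 11353.6411 - 33851.6257
= -22497.9846


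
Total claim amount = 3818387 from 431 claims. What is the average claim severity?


severity = total / number
= 3818387 / 431
= 8859.3666


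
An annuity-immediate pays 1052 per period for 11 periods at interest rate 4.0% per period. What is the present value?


PV = PMT * (1 - (1+i)^(-n)) / i
= 1052 * (1 - (1+0.04)^(-11)) / 0.04
= 1052 * (1 - 0.649581) / 0.04
= 1052 * 8.760477
= 9216.0215


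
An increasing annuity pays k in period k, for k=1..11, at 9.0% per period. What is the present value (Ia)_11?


(Ia)_n = sum_{k=1}^{n} k * v^k, v = 1/(1+i)
v = 0.917431
Sum computed term by term:
(Ia)_11 = 35.0533


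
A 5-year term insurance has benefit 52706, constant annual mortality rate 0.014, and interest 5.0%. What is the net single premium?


NSP = benefit * sum_{k=0}^{n-1} k_p_x * q * v^(k+1)
With constant q=0.014, v=0.952381
Sum = 0.05902
NSP = 52706 * 0.05902
= 3110.7149


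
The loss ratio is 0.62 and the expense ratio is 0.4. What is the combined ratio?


Combined ratio = loss ratio + expense ratio
= 0.62 + 0.4
= 1.02


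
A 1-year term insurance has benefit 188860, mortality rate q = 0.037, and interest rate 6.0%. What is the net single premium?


NSP = benefit * q * v
v = 1/(1+i) = 0.943396
NSP = 188860 * 0.037 * 0.943396
= 6592.283


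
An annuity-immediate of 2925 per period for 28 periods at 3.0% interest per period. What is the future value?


FV = PMT * ((1+i)^n - 1) / i
= 2925 * ((1.03)^28 - 1) / 0.03
= 2925 * (2.287928 - 1) / 0.03
= 125572.9484


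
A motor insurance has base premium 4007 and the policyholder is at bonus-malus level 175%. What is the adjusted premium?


adjusted = base * BM_level / 100
= 4007 * 175 / 100
= 4007 * 1.75
= 7012.25


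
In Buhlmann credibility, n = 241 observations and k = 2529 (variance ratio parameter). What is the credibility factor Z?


Z = n / (n + k)
= 241 / (241 + 2529)
= 241 / 2770
= 0.087


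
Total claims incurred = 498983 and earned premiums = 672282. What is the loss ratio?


Loss ratio = claims / premiums
= 498983 / 672282
= 0.7422


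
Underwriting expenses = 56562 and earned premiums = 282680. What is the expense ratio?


Expense ratio = expenses / premiums
= 56562 / 282680
= 0.2001


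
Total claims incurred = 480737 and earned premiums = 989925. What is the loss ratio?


Loss ratio = claims / premiums
= 480737 / 989925
= 0.4856


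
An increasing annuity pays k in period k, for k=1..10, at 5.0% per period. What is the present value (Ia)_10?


(Ia)_n = sum_{k=1}^{n} k * v^k, v = 1/(1+i)
v = 0.952381
Sum computed term by term:
(Ia)_10 = 39.3738


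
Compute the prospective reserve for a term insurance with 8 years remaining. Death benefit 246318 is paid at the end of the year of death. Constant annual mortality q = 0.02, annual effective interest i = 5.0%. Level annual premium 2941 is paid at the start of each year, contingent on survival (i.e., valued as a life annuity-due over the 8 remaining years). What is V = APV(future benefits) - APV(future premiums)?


v = 1/(1+i) = 0.952381
APV(future benefits) per unit = sum_{k=0}^{7} k_p_x * q * v^(k+1) = 0.121191
APV(future benefits) = 246318 * 0.121191 = 29851.6372
Life annuity-due factor ä_{x:8} = sum_{k=0}^{7} k_p_x * v^k = 6.362551
APV(future premiums) = 2941 * 6.362551 = 18712.2639
V = 29851.6372 - 18712.2639
= 11139.3733


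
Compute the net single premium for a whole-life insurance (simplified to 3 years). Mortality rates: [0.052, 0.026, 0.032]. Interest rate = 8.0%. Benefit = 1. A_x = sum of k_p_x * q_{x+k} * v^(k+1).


v = 0.925926
Year 0: k_p_x=1.0, q=0.052, term=0.048148
Year 1: k_p_x=0.948, q=0.026, term=0.021132
Year 2: k_p_x=0.923352, q=0.032, term=0.023456
A_x = 0.0927


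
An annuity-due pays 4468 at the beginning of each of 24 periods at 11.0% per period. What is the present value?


PV_due = PMT * (1-(1+i)^(-n))/i * (1+i)
PV_immediate = 37299.4742
PV_due = 37299.4742 * 1.11
= 41402.4164


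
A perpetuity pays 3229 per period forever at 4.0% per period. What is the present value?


PV = PMT / i
= 3229 / 0.04
= 80725.0


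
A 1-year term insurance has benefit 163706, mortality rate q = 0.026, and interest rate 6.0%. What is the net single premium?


NSP = benefit * q * v
v = 1/(1+i) = 0.943396
NSP = 163706 * 0.026 * 0.943396
= 4015.4302


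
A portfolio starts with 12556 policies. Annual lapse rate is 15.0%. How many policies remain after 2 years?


remaining = initial * (1 - lapse)^years
= 12556 * (1 - 0.15)^2
= 12556 * 0.7225
= 9071.71


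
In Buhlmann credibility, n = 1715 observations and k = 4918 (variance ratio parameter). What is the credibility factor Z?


Z = n / (n + k)
= 1715 / (1715 + 4918)
= 1715 / 6633
= 0.2586


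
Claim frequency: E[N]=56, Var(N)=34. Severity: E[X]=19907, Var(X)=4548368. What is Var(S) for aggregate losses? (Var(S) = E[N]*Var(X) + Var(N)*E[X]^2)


Var(S) = E[N]*Var(X) + Var(N)*E[X]^2
= 56*4548368 + 34*19907^2
= 254708608 + 13473814066
= 1.3729e+10


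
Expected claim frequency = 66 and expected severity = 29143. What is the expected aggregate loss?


E[S] = E[N] * E[X]
= 66 * 29143
= 1.9234e+06


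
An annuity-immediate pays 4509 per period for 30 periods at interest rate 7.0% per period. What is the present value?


PV = PMT * (1 - (1+i)^(-n)) / i
= 4509 * (1 - (1+0.07)^(-30)) / 0.07
= 4509 * (1 - 0.131367) / 0.07
= 4509 * 12.409041
= 55952.3667


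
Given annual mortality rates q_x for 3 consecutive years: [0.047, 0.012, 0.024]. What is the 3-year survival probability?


p_k = 1 - q_k for each year
Survival = product of (1 - q_k)
= 0.953 * 0.988 * 0.976
= 0.919


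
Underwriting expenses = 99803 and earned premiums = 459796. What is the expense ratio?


Expense ratio = expenses / premiums
= 99803 / 459796
= 0.2171


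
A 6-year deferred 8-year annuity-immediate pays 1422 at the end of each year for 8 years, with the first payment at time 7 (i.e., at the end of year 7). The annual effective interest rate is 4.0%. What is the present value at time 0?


PV at time 6 of the 8-year annuity-immediate:
a_n = 1422 * (1-(1+0.04)^(-8))/0.04 = 9573.9632
Discount back 6 years to time 0:
PV = 9573.9632 * (1+0.04)^(-6)
= 9573.9632 * 0.790315
= 7566.4422


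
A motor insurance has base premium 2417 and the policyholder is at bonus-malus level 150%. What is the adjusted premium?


adjusted = base * BM_level / 100
= 2417 * 150 / 100
= 2417 * 1.5
= 3625.5


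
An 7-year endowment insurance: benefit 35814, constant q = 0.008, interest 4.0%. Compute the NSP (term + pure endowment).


Term component = 1681.0481
Pure endowment = 7_p_x * v^7 * benefit = 0.945326 * 0.759918 * 35814 = 25727.7116
NSP = 27408.7597


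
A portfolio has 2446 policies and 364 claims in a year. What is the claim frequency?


frequency = claims / policies
= 364 / 2446
= 0.1488


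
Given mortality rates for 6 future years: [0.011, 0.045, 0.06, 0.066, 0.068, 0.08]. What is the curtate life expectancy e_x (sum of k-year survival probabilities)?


e_x = sum_{k=1}^{n} k_p_x
k_p_x values:
  1_p_x = 0.989
  2_p_x = 0.944495
  3_p_x = 0.887825
  4_p_x = 0.829229
  5_p_x = 0.772841
  6_p_x = 0.711014
e_x = 5.1344


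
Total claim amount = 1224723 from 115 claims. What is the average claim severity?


severity = total / number
= 1224723 / 115
= 10649.7652


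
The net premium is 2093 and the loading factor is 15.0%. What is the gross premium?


Gross = net * (1 + loading)
= 2093 * (1 + 0.15)
= 2093 * 1.15
= 2406.95


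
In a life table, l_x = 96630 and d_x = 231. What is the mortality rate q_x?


q_x = d_x / l_x
= 231 / 96630
= 0.0024


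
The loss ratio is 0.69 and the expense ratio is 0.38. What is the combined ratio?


Combined ratio = loss ratio + expense ratio
= 0.69 + 0.38
= 1.07


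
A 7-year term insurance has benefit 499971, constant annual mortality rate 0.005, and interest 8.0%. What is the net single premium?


NSP = benefit * sum_{k=0}^{n-1} k_p_x * q * v^(k+1)
With constant q=0.005, v=0.925926
Sum = 0.025684
NSP = 499971 * 0.025684
= 12841.2545


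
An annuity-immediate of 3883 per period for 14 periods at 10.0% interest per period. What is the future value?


FV = PMT * ((1+i)^n - 1) / i
= 3883 * ((1.1)^14 - 1) / 0.1
= 3883 * (3.797498 - 1) / 0.1
= 108626.8604


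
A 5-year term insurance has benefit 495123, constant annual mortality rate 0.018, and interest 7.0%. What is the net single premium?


NSP = benefit * sum_{k=0}^{n-1} k_p_x * q * v^(k+1)
With constant q=0.018, v=0.934579
Sum = 0.071369
NSP = 495123 * 0.071369
= 35336.2915


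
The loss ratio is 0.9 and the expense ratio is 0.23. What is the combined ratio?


Combined ratio = loss ratio + expense ratio
= 0.9 + 0.23
= 1.13


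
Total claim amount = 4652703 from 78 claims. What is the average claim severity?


severity = total / number
= 4652703 / 78
= 59650.0385


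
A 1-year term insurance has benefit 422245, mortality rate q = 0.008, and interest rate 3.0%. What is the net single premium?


NSP = benefit * q * v
v = 1/(1+i) = 0.970874
NSP = 422245 * 0.008 * 0.970874
= 3279.5728


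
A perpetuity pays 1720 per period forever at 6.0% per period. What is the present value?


PV = PMT / i
= 1720 / 0.06
= 28666.6667


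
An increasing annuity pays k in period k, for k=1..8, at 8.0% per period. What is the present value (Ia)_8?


(Ia)_n = sum_{k=1}^{n} k * v^k, v = 1/(1+i)
v = 0.925926
Sum computed term by term:
(Ia)_8 = 23.5527


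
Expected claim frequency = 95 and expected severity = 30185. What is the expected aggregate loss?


E[S] = E[N] * E[X]
= 95 * 30185
= 2.8676e+06


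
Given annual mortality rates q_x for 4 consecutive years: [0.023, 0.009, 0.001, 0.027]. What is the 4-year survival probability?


p_k = 1 - q_k for each year
Survival = product of (1 - q_k)
= 0.977 * 0.991 * 0.999 * 0.973
= 0.9411


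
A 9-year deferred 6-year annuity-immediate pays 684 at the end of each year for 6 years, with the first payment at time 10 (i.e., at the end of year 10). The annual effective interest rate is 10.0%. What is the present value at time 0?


PV at time 9 of the 6-year annuity-immediate:
a_n = 684 * (1-(1+0.1)^(-6))/0.1 = 2978.9983
Discount back 9 years to time 0:
PV = 2978.9983 * (1+0.1)^(-9)
= 2978.9983 * 0.424098
= 1263.3861


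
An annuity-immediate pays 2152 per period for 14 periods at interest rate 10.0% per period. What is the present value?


PV = PMT * (1 - (1+i)^(-n)) / i
= 2152 * (1 - (1+0.1)^(-14)) / 0.1
= 2152 * (1 - 0.263331) / 0.1
= 2152 * 7.366687
= 15853.1114


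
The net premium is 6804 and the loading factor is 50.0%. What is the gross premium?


Gross = net * (1 + loading)
= 6804 * (1 + 0.5)
= 6804 * 1.5
= 10206.0


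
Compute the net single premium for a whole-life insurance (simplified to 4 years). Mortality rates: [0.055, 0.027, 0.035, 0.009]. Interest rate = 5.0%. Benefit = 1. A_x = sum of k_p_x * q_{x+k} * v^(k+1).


v = 0.952381
Year 0: k_p_x=1.0, q=0.055, term=0.052381
Year 1: k_p_x=0.945, q=0.027, term=0.023143
Year 2: k_p_x=0.919485, q=0.035, term=0.0278
Year 3: k_p_x=0.887303, q=0.009, term=0.00657
A_x = 0.1099


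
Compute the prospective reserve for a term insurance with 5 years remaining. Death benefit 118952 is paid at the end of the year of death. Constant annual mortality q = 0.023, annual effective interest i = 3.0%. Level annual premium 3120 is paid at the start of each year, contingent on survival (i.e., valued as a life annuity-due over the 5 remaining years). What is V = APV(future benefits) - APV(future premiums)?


v = 1/(1+i) = 0.970874
APV(future benefits) per unit = sum_{k=0}^{4} k_p_x * q * v^(k+1) = 0.100736
APV(future benefits) = 118952 * 0.100736 = 11982.8
Life annuity-due factor ä_{x:5} = sum_{k=0}^{4} k_p_x * v^k = 4.51124
APV(future premiums) = 3120 * 4.51124 = 14075.0694
V = 11982.8 - 14075.0694
= -2092.2694


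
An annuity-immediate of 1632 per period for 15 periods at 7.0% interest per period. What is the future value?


FV = PMT * ((1+i)^n - 1) / i
= 1632 * ((1.07)^15 - 1) / 0.07
= 1632 * (2.759032 - 1) / 0.07
= 41010.5639


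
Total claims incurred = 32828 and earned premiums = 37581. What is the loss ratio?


Loss ratio = claims / premiums
= 32828 / 37581
= 0.8735


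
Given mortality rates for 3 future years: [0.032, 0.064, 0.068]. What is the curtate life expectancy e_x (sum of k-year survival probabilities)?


e_x = sum_{k=1}^{n} k_p_x
k_p_x values:
  1_p_x = 0.968
  2_p_x = 0.906048
  3_p_x = 0.844437
e_x = 2.7185


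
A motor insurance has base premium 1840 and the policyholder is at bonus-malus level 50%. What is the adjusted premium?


adjusted = base * BM_level / 100
= 1840 * 50 / 100
= 1840 * 0.5
= 920.0


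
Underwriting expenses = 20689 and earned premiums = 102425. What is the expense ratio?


Expense ratio = expenses / premiums
= 20689 / 102425
= 0.202


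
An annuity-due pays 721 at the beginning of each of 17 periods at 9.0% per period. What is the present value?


PV_due = PMT * (1-(1+i)^(-n))/i * (1+i)
PV_immediate = 6159.9582
PV_due = 6159.9582 * 1.09
= 6714.3545


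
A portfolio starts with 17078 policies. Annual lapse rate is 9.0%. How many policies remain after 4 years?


remaining = initial * (1 - lapse)^years
= 17078 * (1 - 0.09)^4
= 17078 * 0.68575
= 11711.2318


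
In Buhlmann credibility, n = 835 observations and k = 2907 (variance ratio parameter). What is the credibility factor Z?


Z = n / (n + k)
= 835 / (835 + 2907)
= 835 / 3742
= 0.2231


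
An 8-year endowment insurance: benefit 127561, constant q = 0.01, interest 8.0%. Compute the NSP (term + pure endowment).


Term component = 7107.5537
Pure endowment = 8_p_x * v^8 * benefit = 0.922745 * 0.540269 * 127561 = 63593.0168
NSP = 70700.5705


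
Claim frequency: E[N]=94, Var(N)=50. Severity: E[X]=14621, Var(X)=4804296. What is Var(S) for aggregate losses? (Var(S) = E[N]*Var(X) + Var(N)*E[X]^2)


Var(S) = E[N]*Var(X) + Var(N)*E[X]^2
= 94*4804296 + 50*14621^2
= 451603824 + 10688682050
= 1.1140e+10


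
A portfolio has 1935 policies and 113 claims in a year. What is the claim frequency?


frequency = claims / policies
= 113 / 1935
= 0.0584


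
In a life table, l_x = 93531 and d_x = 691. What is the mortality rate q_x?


q_x = d_x / l_x
= 691 / 93531
= 0.0074


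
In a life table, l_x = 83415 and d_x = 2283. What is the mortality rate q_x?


q_x = d_x / l_x
= 2283 / 83415
= 0.0274


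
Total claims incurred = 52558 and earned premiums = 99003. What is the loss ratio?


Loss ratio = claims / premiums
= 52558 / 99003
= 0.5309


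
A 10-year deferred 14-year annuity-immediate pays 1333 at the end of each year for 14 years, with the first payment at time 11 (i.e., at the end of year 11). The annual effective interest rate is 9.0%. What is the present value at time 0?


PV at time 10 of the 14-year annuity-immediate:
a_n = 1333 * (1-(1+0.09)^(-14))/0.09 = 10378.9385
Discount back 10 years to time 0:
PV = 10378.9385 * (1+0.09)^(-10)
= 10378.9385 * 0.422411
= 4384.1758


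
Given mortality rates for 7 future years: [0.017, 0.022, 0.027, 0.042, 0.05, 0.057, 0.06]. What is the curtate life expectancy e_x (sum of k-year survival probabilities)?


e_x = sum_{k=1}^{n} k_p_x
k_p_x values:
  1_p_x = 0.983
  2_p_x = 0.961374
  3_p_x = 0.935417
  4_p_x = 0.896129
  5_p_x = 0.851323
  6_p_x = 0.802798
  7_p_x = 0.75463
e_x = 6.1847


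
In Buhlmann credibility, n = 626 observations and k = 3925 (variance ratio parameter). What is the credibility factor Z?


Z = n / (n + k)
= 626 / (626 + 3925)
= 626 / 4551
= 0.1376


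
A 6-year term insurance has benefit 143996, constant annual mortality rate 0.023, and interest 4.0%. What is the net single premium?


NSP = benefit * sum_{k=0}^{n-1} k_p_x * q * v^(k+1)
With constant q=0.023, v=0.961538
Sum = 0.114148
NSP = 143996 * 0.114148
= 16436.8817


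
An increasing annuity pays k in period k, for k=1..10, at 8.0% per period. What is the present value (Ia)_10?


(Ia)_n = sum_{k=1}^{n} k * v^k, v = 1/(1+i)
v = 0.925926
Sum computed term by term:
(Ia)_10 = 32.6869


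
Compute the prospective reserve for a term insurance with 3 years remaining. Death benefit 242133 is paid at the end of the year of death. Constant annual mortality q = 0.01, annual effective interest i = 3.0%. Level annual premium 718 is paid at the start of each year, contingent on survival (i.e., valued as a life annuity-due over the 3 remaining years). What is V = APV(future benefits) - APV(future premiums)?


v = 1/(1+i) = 0.970874
APV(future benefits) per unit = sum_{k=0}^{2} k_p_x * q * v^(k+1) = 0.02801
APV(future benefits) = 242133 * 0.02801 = 6782.0826
Life annuity-due factor ä_{x:3} = sum_{k=0}^{2} k_p_x * v^k = 2.885003
APV(future premiums) = 718 * 2.885003 = 2071.4324
V = 6782.0826 - 2071.4324
= 4710.6502


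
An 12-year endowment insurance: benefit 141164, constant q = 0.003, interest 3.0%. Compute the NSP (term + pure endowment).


Term component = 4150.9571
Pure endowment = 12_p_x * v^12 * benefit = 0.964588 * 0.70138 * 141164 = 95503.4717
NSP = 99654.4288


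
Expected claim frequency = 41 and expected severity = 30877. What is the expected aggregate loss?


E[S] = E[N] * E[X]
= 41 * 30877
= 1.2660e+06


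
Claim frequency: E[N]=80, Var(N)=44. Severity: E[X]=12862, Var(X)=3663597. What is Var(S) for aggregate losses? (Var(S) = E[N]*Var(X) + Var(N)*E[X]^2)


Var(S) = E[N]*Var(X) + Var(N)*E[X]^2
= 80*3663597 + 44*12862^2
= 293087760 + 7278965936
= 7.5721e+09


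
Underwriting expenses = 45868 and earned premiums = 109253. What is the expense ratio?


Expense ratio = expenses / premiums
= 45868 / 109253
= 0.4198


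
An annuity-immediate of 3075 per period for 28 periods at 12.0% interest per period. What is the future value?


FV = PMT * ((1+i)^n - 1) / i
= 3075 * ((1.12)^28 - 1) / 0.12
= 3075 * (23.883866 - 1) / 0.12
= 586399.0787


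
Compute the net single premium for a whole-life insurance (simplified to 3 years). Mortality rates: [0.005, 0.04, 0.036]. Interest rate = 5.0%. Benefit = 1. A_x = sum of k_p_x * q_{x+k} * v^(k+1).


v = 0.952381
Year 0: k_p_x=1.0, q=0.005, term=0.004762
Year 1: k_p_x=0.995, q=0.04, term=0.0361
Year 2: k_p_x=0.9552, q=0.036, term=0.029705
A_x = 0.0706


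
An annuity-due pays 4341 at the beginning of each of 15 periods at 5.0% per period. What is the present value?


PV_due = PMT * (1-(1+i)^(-n))/i * (1+i)
PV_immediate = 45058.0955
PV_due = 45058.0955 * 1.05
= 47311.0003


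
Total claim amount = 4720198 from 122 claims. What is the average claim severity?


severity = total / number
= 4720198 / 122
= 38690.1475


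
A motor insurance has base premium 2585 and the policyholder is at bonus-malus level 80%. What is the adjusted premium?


adjusted = base * BM_level / 100
= 2585 * 80 / 100
= 2585 * 0.8
= 2068.0


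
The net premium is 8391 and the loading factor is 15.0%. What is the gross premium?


Gross = net * (1 + loading)
= 8391 * (1 + 0.15)
= 8391 * 1.15
= 9649.65


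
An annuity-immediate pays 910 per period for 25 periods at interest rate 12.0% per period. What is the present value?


PV = PMT * (1 - (1+i)^(-n)) / i
= 910 * (1 - (1+0.12)^(-25)) / 0.12
= 910 * (1 - 0.058823) / 0.12
= 910 * 7.843139
= 7137.2566


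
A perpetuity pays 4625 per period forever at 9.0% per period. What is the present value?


PV = PMT / i
= 4625 / 0.09
= 51388.8889


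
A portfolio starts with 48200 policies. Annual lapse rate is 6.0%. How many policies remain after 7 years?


remaining = initial * (1 - lapse)^years
= 48200 * (1 - 0.06)^7
= 48200 * 0.648478
= 31256.62


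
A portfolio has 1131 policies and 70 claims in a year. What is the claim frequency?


frequency = claims / policies
= 70 / 1131
= 0.0619


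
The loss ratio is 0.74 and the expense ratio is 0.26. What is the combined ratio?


Combined ratio = loss ratio + expense ratio
= 0.74 + 0.26
= 1.0


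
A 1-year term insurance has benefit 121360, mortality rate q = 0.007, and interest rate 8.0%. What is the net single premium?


NSP = benefit * q * v
v = 1/(1+i) = 0.925926
NSP = 121360 * 0.007 * 0.925926
= 786.5926


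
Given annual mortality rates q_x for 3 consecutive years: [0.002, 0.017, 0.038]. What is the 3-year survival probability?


p_k = 1 - q_k for each year
Survival = product of (1 - q_k)
= 0.998 * 0.983 * 0.962
= 0.9438


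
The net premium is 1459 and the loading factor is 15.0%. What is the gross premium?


Gross = net * (1 + loading)
= 1459 * (1 + 0.15)
= 1459 * 1.15
= 1677.85


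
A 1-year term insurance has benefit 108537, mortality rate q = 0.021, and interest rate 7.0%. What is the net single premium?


NSP = benefit * q * v
v = 1/(1+i) = 0.934579
NSP = 108537 * 0.021 * 0.934579
= 2130.1654


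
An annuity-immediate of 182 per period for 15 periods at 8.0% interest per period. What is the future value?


FV = PMT * ((1+i)^n - 1) / i
= 182 * ((1.08)^15 - 1) / 0.08
= 182 * (3.172169 - 1) / 0.08
= 4941.6847


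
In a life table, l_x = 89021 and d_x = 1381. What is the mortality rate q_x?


q_x = d_x / l_x
= 1381 / 89021
= 0.0155


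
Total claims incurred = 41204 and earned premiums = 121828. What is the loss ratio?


Loss ratio = claims / premiums
= 41204 / 121828
= 0.3382


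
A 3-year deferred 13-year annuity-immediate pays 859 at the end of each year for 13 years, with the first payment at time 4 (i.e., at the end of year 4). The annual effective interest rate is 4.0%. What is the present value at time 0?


PV at time 3 of the 13-year annuity-immediate:
a_n = 859 * (1-(1+0.04)^(-13))/0.04 = 8577.6715
Discount back 3 years to time 0:
PV = 8577.6715 * (1+0.04)^(-3)
= 8577.6715 * 0.888996
= 7625.5187


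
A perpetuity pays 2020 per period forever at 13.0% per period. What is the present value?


PV = PMT / i
= 2020 / 0.13
= 15538.4615


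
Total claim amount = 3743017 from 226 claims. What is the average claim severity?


severity = total / number
= 3743017 / 226
= 16562.0221


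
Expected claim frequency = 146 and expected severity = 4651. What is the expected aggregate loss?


E[S] = E[N] * E[X]
= 146 * 4651
= 679046


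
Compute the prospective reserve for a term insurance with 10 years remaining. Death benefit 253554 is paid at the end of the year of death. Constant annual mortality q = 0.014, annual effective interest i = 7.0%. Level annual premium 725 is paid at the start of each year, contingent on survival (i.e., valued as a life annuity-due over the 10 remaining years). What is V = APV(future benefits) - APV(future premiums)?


v = 1/(1+i) = 0.934579
APV(future benefits) per unit = sum_{k=0}^{9} k_p_x * q * v^(k+1) = 0.093083
APV(future benefits) = 253554 * 0.093083 = 23601.6229
Life annuity-due factor ä_{x:10} = sum_{k=0}^{9} k_p_x * v^k = 7.114218
APV(future premiums) = 725 * 7.114218 = 5157.8077
V = 23601.6229 - 5157.8077
= 18443.8152


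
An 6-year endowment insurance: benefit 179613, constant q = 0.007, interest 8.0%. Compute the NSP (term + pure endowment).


Term component = 5720.5096
Pure endowment = 6_p_x * v^6 * benefit = 0.958728 * 0.63017 * 179613 = 108515.2374
NSP = 114235.747


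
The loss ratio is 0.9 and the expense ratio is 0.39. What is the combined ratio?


Combined ratio = loss ratio + expense ratio
= 0.9 + 0.39
= 1.29


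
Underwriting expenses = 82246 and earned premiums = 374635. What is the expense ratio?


Expense ratio = expenses / premiums
= 82246 / 374635
= 0.2195


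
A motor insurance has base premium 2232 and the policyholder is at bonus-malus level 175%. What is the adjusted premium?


adjusted = base * BM_level / 100
= 2232 * 175 / 100
= 2232 * 1.75
= 3906.0


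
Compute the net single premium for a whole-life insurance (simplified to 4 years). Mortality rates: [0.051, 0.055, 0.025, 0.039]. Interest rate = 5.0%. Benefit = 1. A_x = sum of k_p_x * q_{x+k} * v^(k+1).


v = 0.952381
Year 0: k_p_x=1.0, q=0.051, term=0.048571
Year 1: k_p_x=0.949, q=0.055, term=0.047342
Year 2: k_p_x=0.896805, q=0.025, term=0.019367
Year 3: k_p_x=0.874385, q=0.039, term=0.028055
A_x = 0.1433


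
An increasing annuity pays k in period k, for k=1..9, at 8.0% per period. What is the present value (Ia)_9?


(Ia)_n = sum_{k=1}^{n} k * v^k, v = 1/(1+i)
v = 0.925926
Sum computed term by term:
(Ia)_9 = 28.055


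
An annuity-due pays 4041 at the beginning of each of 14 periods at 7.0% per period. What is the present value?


PV_due = PMT * (1-(1+i)^(-n))/i * (1+i)
PV_immediate = 35340.4361
PV_due = 35340.4361 * 1.07
= 37814.2667


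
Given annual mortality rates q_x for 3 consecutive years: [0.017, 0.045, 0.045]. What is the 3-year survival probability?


p_k = 1 - q_k for each year
Survival = product of (1 - q_k)
= 0.983 * 0.955 * 0.955
= 0.8965


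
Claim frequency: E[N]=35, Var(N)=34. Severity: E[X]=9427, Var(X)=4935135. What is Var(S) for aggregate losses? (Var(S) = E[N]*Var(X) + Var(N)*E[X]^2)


Var(S) = E[N]*Var(X) + Var(N)*E[X]^2
= 35*4935135 + 34*9427^2
= 172729725 + 3021523186
= 3.1943e+09


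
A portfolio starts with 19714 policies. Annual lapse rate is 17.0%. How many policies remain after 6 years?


remaining = initial * (1 - lapse)^years
= 19714 * (1 - 0.17)^6
= 19714 * 0.32694
= 6445.3025


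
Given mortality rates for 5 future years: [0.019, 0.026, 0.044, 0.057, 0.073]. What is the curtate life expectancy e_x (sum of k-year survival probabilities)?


e_x = sum_{k=1}^{n} k_p_x
k_p_x values:
  1_p_x = 0.981
  2_p_x = 0.955494
  3_p_x = 0.913452
  4_p_x = 0.861385
  5_p_x = 0.798504
e_x = 4.5098


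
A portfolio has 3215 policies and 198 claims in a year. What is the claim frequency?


frequency = claims / policies
= 198 / 3215
= 0.0616


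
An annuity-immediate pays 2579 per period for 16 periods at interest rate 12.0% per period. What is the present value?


PV = PMT * (1 - (1+i)^(-n)) / i
= 2579 * (1 - (1+0.12)^(-16)) / 0.12
= 2579 * (1 - 0.163122) / 0.12
= 2579 * 6.973986
= 17985.9103


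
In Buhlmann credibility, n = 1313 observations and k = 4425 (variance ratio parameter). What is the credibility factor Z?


Z = n / (n + k)
= 1313 / (1313 + 4425)
= 1313 / 5738
= 0.2288


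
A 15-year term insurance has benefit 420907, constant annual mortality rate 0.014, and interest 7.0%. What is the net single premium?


NSP = benefit * sum_{k=0}^{n-1} k_p_x * q * v^(k+1)
With constant q=0.014, v=0.934579
Sum = 0.117774
NSP = 420907 * 0.117774
= 49571.8023


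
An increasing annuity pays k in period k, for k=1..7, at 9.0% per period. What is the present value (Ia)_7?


(Ia)_n = sum_{k=1}^{n} k * v^k, v = 1/(1+i)
v = 0.917431
Sum computed term by term:
(Ia)_7 = 18.4075


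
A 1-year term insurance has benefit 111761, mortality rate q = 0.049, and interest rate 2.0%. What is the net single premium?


NSP = benefit * q * v
v = 1/(1+i) = 0.980392
NSP = 111761 * 0.049 * 0.980392
= 5368.9108


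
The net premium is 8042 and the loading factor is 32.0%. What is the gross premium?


Gross = net * (1 + loading)
= 8042 * (1 + 0.32)
= 8042 * 1.32
= 10615.44


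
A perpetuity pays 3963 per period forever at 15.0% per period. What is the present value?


PV = PMT / i
= 3963 / 0.15
= 26420.0


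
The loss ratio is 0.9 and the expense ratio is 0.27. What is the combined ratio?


Combined ratio = loss ratio + expense ratio
= 0.9 + 0.27
= 1.17


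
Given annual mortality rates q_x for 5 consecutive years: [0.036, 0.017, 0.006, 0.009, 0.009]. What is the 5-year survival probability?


p_k = 1 - q_k for each year
Survival = product of (1 - q_k)
= 0.964 * 0.983 * 0.994 * 0.991 * 0.991
= 0.925


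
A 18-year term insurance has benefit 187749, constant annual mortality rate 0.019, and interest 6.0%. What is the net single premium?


NSP = benefit * sum_{k=0}^{n-1} k_p_x * q * v^(k+1)
With constant q=0.019, v=0.943396
Sum = 0.180849
NSP = 187749 * 0.180849
= 33954.2379


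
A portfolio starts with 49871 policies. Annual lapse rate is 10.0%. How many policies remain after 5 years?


remaining = initial * (1 - lapse)^years
= 49871 * (1 - 0.1)^5
= 49871 * 0.59049
= 29448.3268


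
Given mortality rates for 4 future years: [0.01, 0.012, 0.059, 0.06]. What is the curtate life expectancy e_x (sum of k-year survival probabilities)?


e_x = sum_{k=1}^{n} k_p_x
k_p_x values:
  1_p_x = 0.99
  2_p_x = 0.97812
  3_p_x = 0.920411
  4_p_x = 0.865186
e_x = 3.7537


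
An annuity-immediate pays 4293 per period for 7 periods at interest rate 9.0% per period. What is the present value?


PV = PMT * (1 - (1+i)^(-n)) / i
= 4293 * (1 - (1+0.09)^(-7)) / 0.09
= 4293 * (1 - 0.547034) / 0.09
= 4293 * 5.032953
= 21606.4665


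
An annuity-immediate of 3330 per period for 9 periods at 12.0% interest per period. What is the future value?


FV = PMT * ((1+i)^n - 1) / i
= 3330 * ((1.12)^9 - 1) / 0.12
= 3330 * (2.773079 - 1) / 0.12
= 49202.9355


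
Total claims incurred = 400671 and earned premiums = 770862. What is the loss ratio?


Loss ratio = claims / premiums
= 400671 / 770862
= 0.5198


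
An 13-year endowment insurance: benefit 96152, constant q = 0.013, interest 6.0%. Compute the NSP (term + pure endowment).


Term component = 10350.8248
Pure endowment = 13_p_x * v^13 * benefit = 0.843574 * 0.468839 * 96152 = 38028.1378
NSP = 48378.9625


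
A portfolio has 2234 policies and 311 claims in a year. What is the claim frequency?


frequency = claims / policies
= 311 / 2234
= 0.1392


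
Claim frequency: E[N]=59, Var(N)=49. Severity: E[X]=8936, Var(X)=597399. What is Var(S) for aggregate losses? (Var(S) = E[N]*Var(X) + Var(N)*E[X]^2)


Var(S) = E[N]*Var(X) + Var(N)*E[X]^2
= 59*597399 + 49*8936^2
= 35246541 + 3912752704
= 3.9480e+09
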